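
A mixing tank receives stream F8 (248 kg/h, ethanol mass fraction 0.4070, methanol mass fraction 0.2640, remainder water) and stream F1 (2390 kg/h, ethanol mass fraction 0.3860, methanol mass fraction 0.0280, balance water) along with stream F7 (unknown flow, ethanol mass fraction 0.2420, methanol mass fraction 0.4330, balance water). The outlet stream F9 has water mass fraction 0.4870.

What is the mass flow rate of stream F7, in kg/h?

Let F7 be the unknown flow. Total out = 2638 + F7.
water balance: 1482.1 + 0.325·F7 = 0.487·(2638 + F7)
(0.325 − 0.487)·F7 = 0.487×2638 − 1482.1 = -197.43
F7 = -197.43 / -0.162 = 1218.7 kg/h

1219 kg/h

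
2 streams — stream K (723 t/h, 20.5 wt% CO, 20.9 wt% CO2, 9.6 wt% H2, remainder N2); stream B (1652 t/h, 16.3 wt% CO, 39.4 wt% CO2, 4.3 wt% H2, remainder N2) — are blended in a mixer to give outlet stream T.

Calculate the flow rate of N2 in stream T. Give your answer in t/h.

1015 t/h

N2 out = N2 in = 723×0.490 + 1652×0.400 = 1015.1 t/h.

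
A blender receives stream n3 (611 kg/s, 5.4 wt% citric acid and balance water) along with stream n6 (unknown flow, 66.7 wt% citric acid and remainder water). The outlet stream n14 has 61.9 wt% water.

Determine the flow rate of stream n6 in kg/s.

698.6 kg/s

Let n6 be the unknown flow. Total out = 611 + n6.
water balance: 578.01 + 0.333·n6 = 0.619·(611 + n6)
(0.333 − 0.619)·n6 = 0.619×611 − 578.01 = -199.8
n6 = -199.8 / -0.286 = 698.59 kg/s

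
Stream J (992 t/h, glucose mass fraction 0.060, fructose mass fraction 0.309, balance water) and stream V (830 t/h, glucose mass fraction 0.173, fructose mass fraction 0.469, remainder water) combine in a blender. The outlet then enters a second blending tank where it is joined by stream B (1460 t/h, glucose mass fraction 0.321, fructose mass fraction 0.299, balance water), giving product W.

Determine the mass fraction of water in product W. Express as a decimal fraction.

Overall, product flow = 3282 t/h.
water in = 992×0.631 + 830×0.358 + 1460×0.380 = 1477.9 t/h.
water fraction in W = 0.450.

0.450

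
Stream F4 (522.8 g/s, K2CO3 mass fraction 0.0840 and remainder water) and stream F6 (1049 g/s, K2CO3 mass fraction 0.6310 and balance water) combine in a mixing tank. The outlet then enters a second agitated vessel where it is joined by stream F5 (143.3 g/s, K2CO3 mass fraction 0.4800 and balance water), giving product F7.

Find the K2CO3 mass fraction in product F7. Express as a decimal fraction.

Overall, product flow = 1715.1 g/s.
K2CO3 in = 522.8×0.084 + 1049×0.631 + 143.3×0.480 = 774.62 g/s.
K2CO3 fraction in F7 = 0.4516.

0.4516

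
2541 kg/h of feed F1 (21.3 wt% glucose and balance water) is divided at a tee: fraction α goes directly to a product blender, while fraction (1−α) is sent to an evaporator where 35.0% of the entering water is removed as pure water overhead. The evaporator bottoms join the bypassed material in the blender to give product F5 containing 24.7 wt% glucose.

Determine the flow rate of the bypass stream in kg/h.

1271 kg/h

All 2541×0.213 = 541.23 kg/h of glucose reaches F5, so F5 = 541.23/0.247 = 2191.2 kg/h and vapour = 349.77 kg/h.
The evaporator receives (1−α)·2541 of feed at 0.787 water and removes 0.350 of that water:
0.350×0.787×(1−α)×2541 = 349.77
(1−α) = 349.77/699.92 = 0.4997;  α = 0.5003.
Bypass flow = 0.5003×2541 = 1271.2 kg/h.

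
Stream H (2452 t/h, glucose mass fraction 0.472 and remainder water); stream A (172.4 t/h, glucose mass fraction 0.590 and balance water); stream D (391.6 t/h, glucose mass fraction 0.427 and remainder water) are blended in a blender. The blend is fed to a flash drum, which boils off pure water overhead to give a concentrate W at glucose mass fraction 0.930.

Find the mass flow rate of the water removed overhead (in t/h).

1482 t/h

glucose entering = 2452×0.472 + 172.4×0.590 + 391.6×0.427 = 1426.3 t/h.
All glucose reports to W, so W = 1426.3/0.930 = 1533.6 t/h.
Total feed = 3016 t/h; overhead = 3016 − 1533.6 = 1482.4 t/h.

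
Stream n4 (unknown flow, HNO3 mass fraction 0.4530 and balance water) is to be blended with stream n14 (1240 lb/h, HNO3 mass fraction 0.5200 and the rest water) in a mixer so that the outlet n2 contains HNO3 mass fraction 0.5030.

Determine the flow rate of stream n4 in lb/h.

421.6 lb/h

Let n4 be the unknown flow. Total out = 1240 + n4.
HNO3 balance: 644.8 + 0.453·n4 = 0.503·(1240 + n4)
(0.453 − 0.503)·n4 = 0.503×1240 − 644.8 = -21.08
n4 = -21.08 / -0.050 = 421.6 lb/h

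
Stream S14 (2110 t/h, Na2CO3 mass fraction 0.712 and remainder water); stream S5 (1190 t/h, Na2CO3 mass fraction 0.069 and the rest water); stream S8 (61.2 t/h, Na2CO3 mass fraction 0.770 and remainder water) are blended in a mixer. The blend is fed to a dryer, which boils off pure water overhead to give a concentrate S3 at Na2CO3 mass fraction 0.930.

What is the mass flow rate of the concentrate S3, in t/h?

Na2CO3 entering = 2110×0.712 + 1190×0.069 + 61.2×0.770 = 1631.6 t/h.
All Na2CO3 reports to S3, so S3 = 1631.6/0.930 = 1754.4 t/h.

1754 t/h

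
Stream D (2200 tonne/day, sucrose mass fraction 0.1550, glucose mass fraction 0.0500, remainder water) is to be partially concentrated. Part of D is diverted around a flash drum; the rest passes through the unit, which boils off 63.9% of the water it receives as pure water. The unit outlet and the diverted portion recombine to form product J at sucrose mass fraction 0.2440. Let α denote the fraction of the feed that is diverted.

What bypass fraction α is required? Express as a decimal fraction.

0.282

All 2200×0.155 = 341 tonne/day of sucrose reaches J, so J = 341/0.244 = 1397.5 tonne/day and vapour = 802.46 tonne/day.
The evaporator receives (1−α)·2200 of feed at 0.795 water and removes 0.639 of that water:
0.639×0.795×(1−α)×2200 = 802.46
(1−α) = 802.46/1117.6 = 0.7180;  α = 0.2820.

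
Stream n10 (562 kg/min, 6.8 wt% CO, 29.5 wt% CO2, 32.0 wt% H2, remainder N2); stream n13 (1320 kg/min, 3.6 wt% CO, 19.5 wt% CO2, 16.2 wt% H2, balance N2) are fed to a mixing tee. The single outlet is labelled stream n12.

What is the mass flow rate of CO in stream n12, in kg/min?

85.74 kg/min

CO out = CO in = 562×0.068 + 1320×0.036 = 85.736 kg/min.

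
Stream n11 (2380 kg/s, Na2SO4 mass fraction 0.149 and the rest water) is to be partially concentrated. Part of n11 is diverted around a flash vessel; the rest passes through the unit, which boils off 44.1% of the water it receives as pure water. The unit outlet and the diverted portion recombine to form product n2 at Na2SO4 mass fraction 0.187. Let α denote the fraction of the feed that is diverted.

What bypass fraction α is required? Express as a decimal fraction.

0.459

All 2380×0.149 = 354.62 kg/s of Na2SO4 reaches n2, so n2 = 354.62/0.187 = 1896.4 kg/s and vapour = 483.64 kg/s.
The evaporator receives (1−α)·2380 of feed at 0.851 water and removes 0.441 of that water:
0.441×0.851×(1−α)×2380 = 483.64
(1−α) = 483.64/893.19 = 0.5415;  α = 0.4585.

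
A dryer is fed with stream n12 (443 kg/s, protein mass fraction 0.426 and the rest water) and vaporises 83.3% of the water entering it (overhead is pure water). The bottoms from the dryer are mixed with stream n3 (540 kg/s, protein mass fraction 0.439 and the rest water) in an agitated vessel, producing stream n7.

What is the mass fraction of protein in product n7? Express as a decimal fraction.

Vapour removed = 0.833×0.574×443 = 211.82 kg/s; concentrate = 231.18 kg/s.
protein reaching the mixer = 188.72 (from concentrate) + 540×0.439 = 425.78 kg/s.
Product flow = 231.18 + 540 = 771.18 kg/s; protein fraction = 0.552.

0.552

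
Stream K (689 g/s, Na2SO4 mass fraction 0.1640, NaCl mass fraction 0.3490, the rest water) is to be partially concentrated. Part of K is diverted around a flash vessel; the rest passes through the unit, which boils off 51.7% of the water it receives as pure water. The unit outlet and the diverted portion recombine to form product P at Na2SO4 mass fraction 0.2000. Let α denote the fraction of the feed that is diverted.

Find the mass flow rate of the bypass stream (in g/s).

All 689×0.164 = 113 g/s of Na2SO4 reaches P, so P = 113/0.200 = 564.98 g/s and vapour = 124.02 g/s.
The evaporator receives (1−α)·689 of feed at 0.487 water and removes 0.517 of that water:
0.517×0.487×(1−α)×689 = 124.02
(1−α) = 124.02/173.48 = 0.7149;  α = 0.2851.
Bypass flow = 0.2851×689 = 196.43 g/s.

196.4 g/s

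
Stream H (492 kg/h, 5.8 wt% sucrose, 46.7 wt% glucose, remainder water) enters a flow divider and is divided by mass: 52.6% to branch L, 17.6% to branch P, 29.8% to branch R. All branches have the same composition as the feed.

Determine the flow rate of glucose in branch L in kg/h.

120.9 kg/h

Branch L total = 0.526×492 = 258.79 kg/h.
glucose in L = 0.467×258.79 = 120.86 kg/h.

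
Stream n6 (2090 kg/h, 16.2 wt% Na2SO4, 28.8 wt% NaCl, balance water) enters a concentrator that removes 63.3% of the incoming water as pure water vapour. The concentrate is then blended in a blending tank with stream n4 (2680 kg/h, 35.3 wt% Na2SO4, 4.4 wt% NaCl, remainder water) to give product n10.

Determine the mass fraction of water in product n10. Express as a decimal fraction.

Vapour removed = 0.633×0.550×2090 = 727.63 kg/h; concentrate = 1362.4 kg/h.
water reaching the mixer = 421.87 (from concentrate) + 2680×0.603 = 2037.9 kg/h.
Product flow = 1362.4 + 2680 = 4042.4 kg/h; water fraction = 0.504.

0.504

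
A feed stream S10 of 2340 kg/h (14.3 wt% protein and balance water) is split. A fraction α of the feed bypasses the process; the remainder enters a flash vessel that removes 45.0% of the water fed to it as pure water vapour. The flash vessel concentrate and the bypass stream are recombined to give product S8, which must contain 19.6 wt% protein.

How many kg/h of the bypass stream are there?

699.3 kg/h

All 2340×0.143 = 334.62 kg/h of protein reaches S8, so S8 = 334.62/0.196 = 1707.2 kg/h and vapour = 632.76 kg/h.
The evaporator receives (1−α)·2340 of feed at 0.857 water and removes 0.450 of that water:
0.450×0.857×(1−α)×2340 = 632.76
(1−α) = 632.76/902.42 = 0.7012;  α = 0.2988.
Bypass flow = 0.2988×2340 = 699.25 kg/h.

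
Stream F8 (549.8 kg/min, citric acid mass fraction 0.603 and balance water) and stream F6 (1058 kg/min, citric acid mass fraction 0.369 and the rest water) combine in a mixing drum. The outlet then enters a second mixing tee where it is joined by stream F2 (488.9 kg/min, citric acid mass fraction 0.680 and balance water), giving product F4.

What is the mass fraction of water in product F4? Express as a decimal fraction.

Overall, product flow = 2096.7 kg/min.
water in = 549.8×0.397 + 1058×0.631 + 488.9×0.320 = 1042.3 kg/min.
water fraction in F4 = 0.497.

0.497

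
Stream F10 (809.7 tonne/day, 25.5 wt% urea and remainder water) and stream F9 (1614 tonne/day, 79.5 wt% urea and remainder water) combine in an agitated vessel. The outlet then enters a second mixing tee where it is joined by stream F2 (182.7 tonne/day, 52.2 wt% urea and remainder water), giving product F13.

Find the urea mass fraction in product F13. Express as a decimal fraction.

0.608

Overall, product flow = 2606.4 tonne/day.
urea in = 809.7×0.255 + 1614×0.795 + 182.7×0.522 = 1585 tonne/day.
urea fraction in F13 = 0.608.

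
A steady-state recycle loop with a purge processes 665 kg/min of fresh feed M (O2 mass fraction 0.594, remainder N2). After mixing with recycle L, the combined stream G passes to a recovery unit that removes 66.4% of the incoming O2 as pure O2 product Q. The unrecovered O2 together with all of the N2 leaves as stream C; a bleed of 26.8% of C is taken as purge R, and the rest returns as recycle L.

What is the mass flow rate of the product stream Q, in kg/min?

347.8 kg/min

O2 in G: m_A = 665×0.594 + (1−0.268)·(1−0.664)·m_A, so m_A = 395.01/0.7540 = 523.85 kg/min.
Product Q = 0.664×523.85 = 347.84 kg/min.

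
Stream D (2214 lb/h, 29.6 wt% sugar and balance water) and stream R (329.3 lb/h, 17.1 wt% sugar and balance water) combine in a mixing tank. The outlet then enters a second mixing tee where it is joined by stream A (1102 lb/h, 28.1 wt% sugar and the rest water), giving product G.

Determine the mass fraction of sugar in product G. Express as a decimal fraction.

0.2802

Overall, product flow = 3645.3 lb/h.
sugar in = 2214×0.296 + 329.3×0.171 + 1102×0.281 = 1021.3 lb/h.
sugar fraction in G = 0.2802.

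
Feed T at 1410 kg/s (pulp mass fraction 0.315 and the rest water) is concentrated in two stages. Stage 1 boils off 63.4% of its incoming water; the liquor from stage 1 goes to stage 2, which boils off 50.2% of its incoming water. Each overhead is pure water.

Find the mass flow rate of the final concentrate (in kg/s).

water in feed = 1410×0.685 = 965.85 kg/s.
After stage 1: water left = (1−0.634)×965.85 = 353.5; stream total = 797.65 kg/s.
After stage 2: water left = (1−0.502)×353.5 = 176.04; final concentrate = 620.19 kg/s.

620.2 kg/s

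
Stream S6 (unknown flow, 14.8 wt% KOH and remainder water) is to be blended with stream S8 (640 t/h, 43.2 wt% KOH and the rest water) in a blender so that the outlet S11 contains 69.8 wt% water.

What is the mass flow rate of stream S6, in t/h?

540.3 t/h

Let S6 be the unknown flow. Total out = 640 + S6.
water balance: 363.52 + 0.852·S6 = 0.698·(640 + S6)
(0.852 − 0.698)·S6 = 0.698×640 − 363.52 = 83.2
S6 = 83.2 / 0.154 = 540.26 t/h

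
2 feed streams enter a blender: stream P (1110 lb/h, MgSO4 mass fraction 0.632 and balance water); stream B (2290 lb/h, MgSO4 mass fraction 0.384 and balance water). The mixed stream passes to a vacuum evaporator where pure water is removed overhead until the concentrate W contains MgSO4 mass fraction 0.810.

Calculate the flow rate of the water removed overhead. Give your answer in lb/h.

MgSO4 entering = 1110×0.632 + 2290×0.384 = 1580.9 lb/h.
All MgSO4 reports to W, so W = 1580.9/0.810 = 1951.7 lb/h.
Total feed = 3400 lb/h; overhead = 3400 − 1951.7 = 1448.3 lb/h.

1448 lb/h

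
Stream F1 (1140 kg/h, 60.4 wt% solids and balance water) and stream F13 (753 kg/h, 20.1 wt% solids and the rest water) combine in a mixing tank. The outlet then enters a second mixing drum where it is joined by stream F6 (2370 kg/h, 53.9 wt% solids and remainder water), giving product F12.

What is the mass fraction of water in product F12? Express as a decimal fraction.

Overall, product flow = 4263 kg/h.
water in = 1140×0.396 + 753×0.799 + 2370×0.461 = 2145.7 kg/h.
water fraction in F12 = 0.5033.

0.5033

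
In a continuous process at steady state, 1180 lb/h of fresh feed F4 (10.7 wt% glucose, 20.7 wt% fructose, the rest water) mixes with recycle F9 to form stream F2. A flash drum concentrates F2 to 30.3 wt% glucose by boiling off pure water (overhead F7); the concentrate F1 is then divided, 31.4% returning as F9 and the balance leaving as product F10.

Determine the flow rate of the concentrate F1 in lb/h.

Overall glucose balance (none leaves overhead): glucose in fresh feed = glucose in product, i.e. 1180×0.107 = (1−0.314)·F1·0.303.
F1 = 126.26/(0.303×0.686) = 607.43 lb/h.

607.4 lb/h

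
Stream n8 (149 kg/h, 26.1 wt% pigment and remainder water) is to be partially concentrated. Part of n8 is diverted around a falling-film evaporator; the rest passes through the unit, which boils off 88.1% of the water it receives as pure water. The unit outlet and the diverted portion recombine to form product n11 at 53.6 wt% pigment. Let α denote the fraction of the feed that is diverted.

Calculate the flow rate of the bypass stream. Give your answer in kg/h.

All 149×0.261 = 38.889 kg/h of pigment reaches n11, so n11 = 38.889/0.536 = 72.554 kg/h and vapour = 76.446 kg/h.
The evaporator receives (1−α)·149 of feed at 0.739 water and removes 0.881 of that water:
0.881×0.739×(1−α)×149 = 76.446
(1−α) = 76.446/97.008 = 0.7880;  α = 0.2120.
Bypass flow = 0.2120×149 = 31.582 kg/h.

31.58 kg/h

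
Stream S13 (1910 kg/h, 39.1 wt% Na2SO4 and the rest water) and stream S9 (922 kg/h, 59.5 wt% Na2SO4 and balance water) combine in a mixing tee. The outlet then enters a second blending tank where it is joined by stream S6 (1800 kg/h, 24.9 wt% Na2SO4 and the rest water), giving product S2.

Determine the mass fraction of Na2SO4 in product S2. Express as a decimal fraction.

0.376

Overall, product flow = 4632 kg/h.
Na2SO4 in = 1910×0.391 + 922×0.595 + 1800×0.249 = 1743.6 kg/h.
Na2SO4 fraction in S2 = 0.376.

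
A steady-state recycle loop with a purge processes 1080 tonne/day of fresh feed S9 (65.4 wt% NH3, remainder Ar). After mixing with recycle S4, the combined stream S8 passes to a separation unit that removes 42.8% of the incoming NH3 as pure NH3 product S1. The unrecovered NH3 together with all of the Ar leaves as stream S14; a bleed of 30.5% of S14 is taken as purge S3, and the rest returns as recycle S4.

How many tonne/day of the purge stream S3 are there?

578.2 tonne/day

Ar enters only via S9 and leaves only via the purge: 1080×0.346 = 0.305×(Ar in S14), and the separation unit passes all Ar, so Ar in S8 = Ar in S14 = 1225.2 tonne/day.
NH3 in S8: m_A = 1080×0.654 + (1−0.305)·(1−0.428)·m_A, so m_A = 706.32/0.6025 = 1172.4 tonne/day.
S14 = (1−0.428)×1172.4 + 1225.2 = 1895.8 tonne/day.
Purge S3 = 0.305×1895.8 = 578.22 tonne/day.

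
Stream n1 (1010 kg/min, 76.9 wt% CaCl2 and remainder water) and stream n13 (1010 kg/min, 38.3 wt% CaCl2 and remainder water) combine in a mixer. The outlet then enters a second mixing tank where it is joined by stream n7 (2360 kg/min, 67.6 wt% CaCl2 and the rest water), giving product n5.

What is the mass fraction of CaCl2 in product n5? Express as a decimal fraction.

Overall, product flow = 4380 kg/min.
CaCl2 in = 1010×0.769 + 1010×0.383 + 2360×0.676 = 2758.9 kg/min.
CaCl2 fraction in n5 = 0.6299.

0.6299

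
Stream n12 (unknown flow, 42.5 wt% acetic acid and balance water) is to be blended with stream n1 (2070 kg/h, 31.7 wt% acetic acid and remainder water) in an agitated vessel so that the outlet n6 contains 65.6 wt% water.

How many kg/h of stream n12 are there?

Let n12 be the unknown flow. Total out = 2070 + n12.
water balance: 1413.8 + 0.575·n12 = 0.656·(2070 + n12)
(0.575 − 0.656)·n12 = 0.656×2070 − 1413.8 = -55.89
n12 = -55.89 / -0.081 = 690 kg/h

690 kg/h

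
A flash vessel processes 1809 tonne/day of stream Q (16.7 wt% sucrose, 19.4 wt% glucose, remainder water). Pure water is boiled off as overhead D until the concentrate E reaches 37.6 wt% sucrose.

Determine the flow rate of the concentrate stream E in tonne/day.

sucrose is conserved: 1809×0.167 = 302.1 tonne/day all reports to the concentrate.
Concentrate = 302.1/(target fraction) = 803.47 tonne/day.

803.5 tonne/day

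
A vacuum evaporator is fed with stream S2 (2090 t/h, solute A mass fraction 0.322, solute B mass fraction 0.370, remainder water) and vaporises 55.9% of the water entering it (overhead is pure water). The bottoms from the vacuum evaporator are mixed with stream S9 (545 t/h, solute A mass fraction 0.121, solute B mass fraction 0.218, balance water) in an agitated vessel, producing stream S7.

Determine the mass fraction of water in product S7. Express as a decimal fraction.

0.283

Vapour removed = 0.559×0.308×2090 = 359.84 t/h; concentrate = 1730.2 t/h.
water reaching the mixer = 283.88 (from concentrate) + 545×0.661 = 644.13 t/h.
Product flow = 1730.2 + 545 = 2275.2 t/h; water fraction = 0.283.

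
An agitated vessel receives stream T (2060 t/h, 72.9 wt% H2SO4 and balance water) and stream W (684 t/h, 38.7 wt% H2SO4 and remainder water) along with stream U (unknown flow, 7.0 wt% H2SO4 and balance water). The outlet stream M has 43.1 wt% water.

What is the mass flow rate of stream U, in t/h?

411 t/h

Let U be the unknown flow. Total out = 2744 + U.
water balance: 977.55 + 0.930·U = 0.431·(2744 + U)
(0.930 − 0.431)·U = 0.431×2744 − 977.55 = 205.11
U = 205.11 / 0.499 = 411.05 t/h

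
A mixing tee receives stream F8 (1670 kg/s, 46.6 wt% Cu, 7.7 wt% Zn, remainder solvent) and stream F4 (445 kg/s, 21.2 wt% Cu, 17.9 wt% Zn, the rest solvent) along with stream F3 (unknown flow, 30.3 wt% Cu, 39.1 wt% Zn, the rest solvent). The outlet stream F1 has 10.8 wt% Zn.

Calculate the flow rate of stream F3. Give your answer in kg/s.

71.29 kg/s

Let F3 be the unknown flow. Total out = 2115 + F3.
Zn balance: 208.25 + 0.391·F3 = 0.108·(2115 + F3)
(0.391 − 0.108)·F3 = 0.108×2115 − 208.25 = 20.175
F3 = 20.175 / 0.283 = 71.29 kg/s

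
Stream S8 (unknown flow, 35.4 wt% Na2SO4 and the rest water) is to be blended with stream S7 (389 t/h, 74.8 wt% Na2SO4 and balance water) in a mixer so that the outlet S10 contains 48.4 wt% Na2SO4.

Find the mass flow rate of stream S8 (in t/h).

790 t/h

Let S8 be the unknown flow. Total out = 389 + S8.
Na2SO4 balance: 290.97 + 0.354·S8 = 0.484·(389 + S8)
(0.354 − 0.484)·S8 = 0.484×389 − 290.97 = -102.7
S8 = -102.7 / -0.130 = 789.97 t/h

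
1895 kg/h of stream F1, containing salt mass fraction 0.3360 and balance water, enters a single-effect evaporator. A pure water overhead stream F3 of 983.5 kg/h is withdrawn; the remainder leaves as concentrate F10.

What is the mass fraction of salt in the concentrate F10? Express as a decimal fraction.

0.6985

salt is not removed: 1895×0.336 = 636.72 kg/h of salt enters F10.
Concentrate = 1895 − 983.5 = 911.5 kg/h.
Mass fraction = 636.72/911.5 = 0.6985.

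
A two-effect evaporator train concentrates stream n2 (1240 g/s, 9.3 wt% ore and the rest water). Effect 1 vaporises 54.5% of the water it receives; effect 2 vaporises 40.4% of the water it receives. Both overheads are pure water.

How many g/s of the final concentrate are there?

420.3 g/s

water in feed = 1240×0.907 = 1124.7 g/s.
After stage 1: water left = (1−0.545)×1124.7 = 511.73; stream total = 627.05 g/s.
After stage 2: water left = (1−0.404)×511.73 = 304.99; final concentrate = 420.31 g/s.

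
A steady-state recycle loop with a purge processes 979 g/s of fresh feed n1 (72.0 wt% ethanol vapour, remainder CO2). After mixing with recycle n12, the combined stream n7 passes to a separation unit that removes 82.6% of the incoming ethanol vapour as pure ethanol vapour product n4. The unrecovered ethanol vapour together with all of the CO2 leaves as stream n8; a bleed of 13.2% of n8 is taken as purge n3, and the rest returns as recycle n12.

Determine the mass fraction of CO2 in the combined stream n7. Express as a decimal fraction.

0.7144

CO2 enters only via n1 and leaves only via the purge: 979×0.280 = 0.132×(CO2 in n8), and the separation unit passes all CO2, so CO2 in n7 = CO2 in n8 = 2076.7 g/s.
ethanol vapour in n7: m_A = 979×0.720 + (1−0.132)·(1−0.826)·m_A, so m_A = 704.88/0.8490 = 830.28 g/s.
n7 = 830.28 + 2076.7 = 2906.9 g/s.
CO2 fraction in n7 = 2076.7/2906.9 = 0.7144.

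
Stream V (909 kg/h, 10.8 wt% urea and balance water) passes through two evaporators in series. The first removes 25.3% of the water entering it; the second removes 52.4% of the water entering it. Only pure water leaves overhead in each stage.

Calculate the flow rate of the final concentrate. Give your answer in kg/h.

water in feed = 909×0.892 = 810.83 kg/h.
After stage 1: water left = (1−0.253)×810.83 = 605.69; stream total = 703.86 kg/h.
After stage 2: water left = (1−0.524)×605.69 = 288.31; final concentrate = 386.48 kg/h.

386.5 kg/h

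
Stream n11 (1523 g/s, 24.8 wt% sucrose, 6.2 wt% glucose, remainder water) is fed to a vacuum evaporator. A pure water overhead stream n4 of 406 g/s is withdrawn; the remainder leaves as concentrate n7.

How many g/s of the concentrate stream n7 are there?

1117 g/s

Concentrate = 1523 − 406 = 1117 g/s.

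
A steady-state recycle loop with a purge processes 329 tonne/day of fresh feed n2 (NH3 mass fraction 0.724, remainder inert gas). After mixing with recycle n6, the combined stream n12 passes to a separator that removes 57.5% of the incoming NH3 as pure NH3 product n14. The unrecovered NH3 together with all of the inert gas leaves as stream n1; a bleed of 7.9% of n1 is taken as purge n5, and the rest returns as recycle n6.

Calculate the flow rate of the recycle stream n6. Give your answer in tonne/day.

inert gas enters only via n2 and leaves only via the purge: 329×0.276 = 0.079×(inert gas in n1), and the separator passes all inert gas, so inert gas in n12 = inert gas in n1 = 1149.4 tonne/day.
NH3 in n12: m_A = 329×0.724 + (1−0.079)·(1−0.575)·m_A, so m_A = 238.2/0.6086 = 391.4 tonne/day.
n1 = (1−0.575)×391.4 + 1149.4 = 1315.8 tonne/day.
Recycle n6 = (1−0.079)×1315.8 = 1211.8 tonne/day.

1212 tonne/day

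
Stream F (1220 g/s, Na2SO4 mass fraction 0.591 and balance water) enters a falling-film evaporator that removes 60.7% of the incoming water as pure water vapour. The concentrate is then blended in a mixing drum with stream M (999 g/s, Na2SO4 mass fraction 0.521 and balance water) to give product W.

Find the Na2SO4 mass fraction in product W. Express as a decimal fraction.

Vapour removed = 0.607×0.409×1220 = 302.88 g/s; concentrate = 917.12 g/s.
Na2SO4 reaching the mixer = 721.02 (from concentrate) + 999×0.521 = 1241.5 g/s.
Product flow = 917.12 + 999 = 1916.1 g/s; Na2SO4 fraction = 0.648.

0.648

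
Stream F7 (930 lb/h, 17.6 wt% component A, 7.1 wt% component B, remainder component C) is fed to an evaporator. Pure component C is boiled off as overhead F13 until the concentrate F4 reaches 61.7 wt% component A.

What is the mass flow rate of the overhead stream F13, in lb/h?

component A is conserved: 930×0.176 = 163.68 lb/h all reports to the concentrate.
Concentrate = 163.68/(target fraction) = 265.28 lb/h.
Overhead = 930 − 265.28 = 664.72 lb/h.

664.7 lb/h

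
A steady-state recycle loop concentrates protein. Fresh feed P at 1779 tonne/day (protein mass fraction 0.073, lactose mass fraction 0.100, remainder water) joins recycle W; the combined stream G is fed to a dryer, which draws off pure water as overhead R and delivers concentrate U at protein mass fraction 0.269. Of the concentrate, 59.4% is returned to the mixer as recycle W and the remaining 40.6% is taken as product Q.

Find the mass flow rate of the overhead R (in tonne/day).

Overall protein balance (none leaves overhead): protein in fresh feed = protein in product, i.e. 1779×0.073 = (1−0.594)·U·0.269.
U = 129.87/(0.269×0.406) = 1189.1 tonne/day.
Recycle W = 0.594×1189.1 = 706.33 tonne/day.
Combined feed G = 1779 + 706.33 = 2485.3 tonne/day.
Overhead R = G − U = 2485.3 − 1189.1 = 1296.2 tonne/day.

1296 tonne/day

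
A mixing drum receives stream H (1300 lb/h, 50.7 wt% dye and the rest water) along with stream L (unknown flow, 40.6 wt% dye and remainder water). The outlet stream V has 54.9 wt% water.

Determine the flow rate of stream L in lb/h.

1618 lb/h

Let L be the unknown flow. Total out = 1300 + L.
water balance: 640.9 + 0.594·L = 0.549·(1300 + L)
(0.594 − 0.549)·L = 0.549×1300 − 640.9 = 72.8
L = 72.8 / 0.045 = 1617.8 lb/h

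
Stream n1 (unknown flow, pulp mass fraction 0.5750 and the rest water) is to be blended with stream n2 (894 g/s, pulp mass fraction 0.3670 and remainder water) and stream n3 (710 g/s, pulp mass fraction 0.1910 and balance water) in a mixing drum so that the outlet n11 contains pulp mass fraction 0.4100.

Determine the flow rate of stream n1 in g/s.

Let n1 be the unknown flow. Total out = 1604 + n1.
pulp balance: 463.71 + 0.575·n1 = 0.410·(1604 + n1)
(0.575 − 0.410)·n1 = 0.410×1604 − 463.71 = 193.93
n1 = 193.93 / 0.165 = 1175.3 g/s

1175 g/s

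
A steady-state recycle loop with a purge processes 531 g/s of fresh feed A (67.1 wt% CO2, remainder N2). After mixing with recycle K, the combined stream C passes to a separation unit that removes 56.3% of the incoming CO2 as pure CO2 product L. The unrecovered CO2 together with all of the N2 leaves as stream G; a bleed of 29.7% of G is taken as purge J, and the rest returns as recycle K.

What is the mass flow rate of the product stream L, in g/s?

289.6 g/s

CO2 in C: m_A = 531×0.671 + (1−0.297)·(1−0.563)·m_A, so m_A = 356.3/0.6928 = 514.3 g/s.
Product L = 0.563×514.3 = 289.55 g/s.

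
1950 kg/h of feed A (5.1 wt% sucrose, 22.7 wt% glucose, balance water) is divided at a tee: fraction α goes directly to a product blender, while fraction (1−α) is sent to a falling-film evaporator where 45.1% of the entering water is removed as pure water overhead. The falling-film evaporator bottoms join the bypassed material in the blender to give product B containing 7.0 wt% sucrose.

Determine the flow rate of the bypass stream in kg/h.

324.5 kg/h

All 1950×0.051 = 99.45 kg/h of sucrose reaches B, so B = 99.45/0.070 = 1420.7 kg/h and vapour = 529.29 kg/h.
The evaporator receives (1−α)·1950 of feed at 0.722 water and removes 0.451 of that water:
0.451×0.722×(1−α)×1950 = 529.29
(1−α) = 529.29/634.96 = 0.8336;  α = 0.1664.
Bypass flow = 0.1664×1950 = 324.54 kg/h.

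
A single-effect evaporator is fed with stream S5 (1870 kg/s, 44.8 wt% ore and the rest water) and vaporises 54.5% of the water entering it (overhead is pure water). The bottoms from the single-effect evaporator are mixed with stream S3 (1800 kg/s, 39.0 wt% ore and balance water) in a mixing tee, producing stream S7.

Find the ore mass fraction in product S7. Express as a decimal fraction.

Vapour removed = 0.545×0.552×1870 = 562.57 kg/s; concentrate = 1307.4 kg/s.
ore reaching the mixer = 837.76 (from concentrate) + 1800×0.390 = 1539.8 kg/s.
Product flow = 1307.4 + 1800 = 3107.4 kg/s; ore fraction = 0.496.

0.496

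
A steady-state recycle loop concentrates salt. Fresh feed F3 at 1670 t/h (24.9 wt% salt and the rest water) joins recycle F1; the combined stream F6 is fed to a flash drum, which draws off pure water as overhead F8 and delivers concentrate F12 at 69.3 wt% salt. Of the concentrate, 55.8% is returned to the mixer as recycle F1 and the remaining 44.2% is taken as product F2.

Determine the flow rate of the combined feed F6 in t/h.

2428 t/h

Overall salt balance (none leaves overhead): salt in fresh feed = salt in product, i.e. 1670×0.249 = (1−0.558)·F12·0.693.
F12 = 415.83/(0.693×0.442) = 1357.6 t/h.
Recycle F1 = 0.558×1357.6 = 757.52 t/h.
Combined feed F6 = 1670 + 757.52 = 2427.5 t/h.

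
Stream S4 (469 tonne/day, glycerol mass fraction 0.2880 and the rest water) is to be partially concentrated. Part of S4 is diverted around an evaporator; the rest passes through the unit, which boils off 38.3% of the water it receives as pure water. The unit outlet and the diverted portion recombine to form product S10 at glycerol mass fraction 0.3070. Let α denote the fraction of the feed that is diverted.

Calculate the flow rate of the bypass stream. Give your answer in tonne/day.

362.6 tonne/day

All 469×0.288 = 135.07 tonne/day of glycerol reaches S10, so S10 = 135.07/0.307 = 439.97 tonne/day and vapour = 29.026 tonne/day.
The evaporator receives (1−α)·469 of feed at 0.712 water and removes 0.383 of that water:
0.383×0.712×(1−α)×469 = 29.026
(1−α) = 29.026/127.89 = 0.2270;  α = 0.7730.
Bypass flow = 0.7730×469 = 362.56 tonne/day.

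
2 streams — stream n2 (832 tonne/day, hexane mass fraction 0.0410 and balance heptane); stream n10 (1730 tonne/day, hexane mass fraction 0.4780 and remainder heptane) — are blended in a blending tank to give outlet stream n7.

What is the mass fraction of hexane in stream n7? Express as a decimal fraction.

Total flow out = 832 + 1730 = 2562 tonne/day.
hexane in = 832×0.041 + 1730×0.478 = 861.05 tonne/day.
hexane mass fraction in n7 = 861.05/2562 = 0.3361.

0.3361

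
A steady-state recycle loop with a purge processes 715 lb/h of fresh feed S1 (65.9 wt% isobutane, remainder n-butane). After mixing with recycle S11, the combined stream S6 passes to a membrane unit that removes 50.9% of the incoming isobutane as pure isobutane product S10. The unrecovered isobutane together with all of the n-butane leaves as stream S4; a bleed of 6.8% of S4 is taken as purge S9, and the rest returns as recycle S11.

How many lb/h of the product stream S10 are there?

isobutane in S6: m_A = 715×0.659 + (1−0.068)·(1−0.509)·m_A, so m_A = 471.19/0.5424 = 868.72 lb/h.
Product S10 = 0.509×868.72 = 442.18 lb/h.

442.2 lb/h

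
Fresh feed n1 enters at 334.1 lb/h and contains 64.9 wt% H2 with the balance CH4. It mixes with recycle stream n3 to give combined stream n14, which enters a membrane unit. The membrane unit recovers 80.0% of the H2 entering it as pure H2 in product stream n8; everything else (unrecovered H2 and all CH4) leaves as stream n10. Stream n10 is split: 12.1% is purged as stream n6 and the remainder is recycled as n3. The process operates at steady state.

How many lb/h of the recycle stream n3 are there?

CH4 enters only via n1 and leaves only via the purge: 334.1×0.351 = 0.121×(CH4 in n10), and the membrane unit passes all CH4, so CH4 in n14 = CH4 in n10 = 969.17 lb/h.
H2 in n14: m_A = 334.1×0.649 + (1−0.121)·(1−0.800)·m_A, so m_A = 216.83/0.8242 = 263.08 lb/h.
n10 = (1−0.800)×263.08 + 969.17 = 1021.8 lb/h.
Recycle n3 = (1−0.121)×1021.8 = 898.15 lb/h.

898.1 lb/h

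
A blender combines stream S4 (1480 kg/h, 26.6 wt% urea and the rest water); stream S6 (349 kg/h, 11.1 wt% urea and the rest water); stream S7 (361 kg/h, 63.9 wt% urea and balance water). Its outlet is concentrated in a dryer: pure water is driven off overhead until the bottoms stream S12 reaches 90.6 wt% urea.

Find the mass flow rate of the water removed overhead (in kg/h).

urea entering = 1480×0.266 + 349×0.111 + 361×0.639 = 663.1 kg/h.
All urea reports to S12, so S12 = 663.1/0.906 = 731.9 kg/h.
Total feed = 2190 kg/h; overhead = 2190 − 731.9 = 1458.1 kg/h.

1458 kg/h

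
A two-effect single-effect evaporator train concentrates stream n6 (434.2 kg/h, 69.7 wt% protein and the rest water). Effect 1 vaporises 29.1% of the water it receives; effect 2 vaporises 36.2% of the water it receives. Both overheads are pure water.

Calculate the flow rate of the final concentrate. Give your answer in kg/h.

water in feed = 434.2×0.303 = 131.56 kg/h.
After stage 1: water left = (1−0.291)×131.56 = 93.278; stream total = 395.92 kg/h.
After stage 2: water left = (1−0.362)×93.278 = 59.511; final concentrate = 362.15 kg/h.

362.1 kg/h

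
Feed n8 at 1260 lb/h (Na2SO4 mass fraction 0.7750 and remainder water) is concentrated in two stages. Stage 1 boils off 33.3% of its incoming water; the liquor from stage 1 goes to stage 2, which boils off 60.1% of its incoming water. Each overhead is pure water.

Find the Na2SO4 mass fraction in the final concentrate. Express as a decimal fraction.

water in feed = 1260×0.225 = 283.5 lb/h.
After stage 1: water left = (1−0.333)×283.5 = 189.09; stream total = 1165.6 lb/h.
After stage 2: water left = (1−0.601)×189.09 = 75.449; final concentrate = 1051.9 lb/h.
Na2SO4 fraction = 976.5/1051.9 = 0.9283.

0.9283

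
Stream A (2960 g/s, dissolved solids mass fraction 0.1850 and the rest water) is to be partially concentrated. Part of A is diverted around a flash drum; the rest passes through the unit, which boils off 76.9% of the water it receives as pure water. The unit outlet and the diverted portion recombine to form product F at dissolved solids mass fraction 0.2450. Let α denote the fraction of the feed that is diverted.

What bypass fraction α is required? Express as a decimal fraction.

0.609

All 2960×0.185 = 547.6 g/s of dissolved solids reaches F, so F = 547.6/0.245 = 2235.1 g/s and vapour = 724.9 g/s.
The evaporator receives (1−α)·2960 of feed at 0.815 water and removes 0.769 of that water:
0.769×0.815×(1−α)×2960 = 724.9
(1−α) = 724.9/1855.1 = 0.3908;  α = 0.6092.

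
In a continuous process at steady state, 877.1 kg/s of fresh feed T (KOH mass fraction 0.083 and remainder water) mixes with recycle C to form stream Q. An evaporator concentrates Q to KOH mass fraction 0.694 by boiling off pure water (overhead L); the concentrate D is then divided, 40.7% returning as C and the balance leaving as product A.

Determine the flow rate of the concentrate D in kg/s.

176.9 kg/s

Overall KOH balance (none leaves overhead): KOH in fresh feed = KOH in product, i.e. 877.1×0.083 = (1−0.407)·D·0.694.
D = 72.799/(0.694×0.593) = 176.89 kg/s.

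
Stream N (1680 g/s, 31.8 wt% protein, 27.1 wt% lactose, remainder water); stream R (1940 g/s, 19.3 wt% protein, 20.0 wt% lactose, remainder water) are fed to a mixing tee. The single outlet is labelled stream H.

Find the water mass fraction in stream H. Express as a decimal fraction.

0.516

Total flow out = 1680 + 1940 = 3620 g/s.
water in = 1680×0.411 + 1940×0.607 = 1868.1 g/s.
water mass fraction in H = 1868.1/3620 = 0.516.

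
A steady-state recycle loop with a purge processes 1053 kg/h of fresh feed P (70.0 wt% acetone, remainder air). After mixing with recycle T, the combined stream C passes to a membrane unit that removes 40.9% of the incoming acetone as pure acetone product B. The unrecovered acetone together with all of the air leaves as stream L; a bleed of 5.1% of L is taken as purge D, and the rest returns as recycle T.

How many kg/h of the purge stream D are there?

366.5 kg/h

air enters only via P and leaves only via the purge: 1053×0.300 = 0.051×(air in L), and the membrane unit passes all air, so air in C = air in L = 6194.1 kg/h.
acetone in C: m_A = 1053×0.700 + (1−0.051)·(1−0.409)·m_A, so m_A = 737.1/0.4391 = 1678.5 kg/h.
L = (1−0.409)×1678.5 + 6194.1 = 7186.1 kg/h.
Purge D = 0.051×7186.1 = 366.49 kg/h.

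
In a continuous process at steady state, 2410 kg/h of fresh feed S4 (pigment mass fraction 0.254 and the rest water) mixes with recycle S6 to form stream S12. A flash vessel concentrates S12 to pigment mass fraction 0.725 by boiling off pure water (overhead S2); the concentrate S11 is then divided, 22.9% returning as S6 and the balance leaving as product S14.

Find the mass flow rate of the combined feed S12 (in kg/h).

Overall pigment balance (none leaves overhead): pigment in fresh feed = pigment in product, i.e. 2410×0.254 = (1−0.229)·S11·0.725.
S11 = 612.14/(0.725×0.771) = 1095.1 kg/h.
Recycle S6 = 0.229×1095.1 = 250.78 kg/h.
Combined feed S12 = 2410 + 250.78 = 2660.8 kg/h.

2661 kg/h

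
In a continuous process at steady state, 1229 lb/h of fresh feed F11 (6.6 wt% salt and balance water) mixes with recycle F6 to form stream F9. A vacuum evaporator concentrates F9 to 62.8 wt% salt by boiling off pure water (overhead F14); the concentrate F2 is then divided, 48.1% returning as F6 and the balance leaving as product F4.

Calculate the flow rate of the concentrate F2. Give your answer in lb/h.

Overall salt balance (none leaves overhead): salt in fresh feed = salt in product, i.e. 1229×0.066 = (1−0.481)·F2·0.628.
F2 = 81.114/(0.628×0.519) = 248.87 lb/h.

248.9 lb/h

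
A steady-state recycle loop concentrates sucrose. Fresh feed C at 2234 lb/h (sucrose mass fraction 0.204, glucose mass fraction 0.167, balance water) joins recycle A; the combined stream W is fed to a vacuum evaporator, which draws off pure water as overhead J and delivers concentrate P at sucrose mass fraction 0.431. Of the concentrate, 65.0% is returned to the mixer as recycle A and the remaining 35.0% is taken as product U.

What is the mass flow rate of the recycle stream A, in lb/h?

1964 lb/h

Overall sucrose balance (none leaves overhead): sucrose in fresh feed = sucrose in product, i.e. 2234×0.204 = (1−0.650)·P·0.431.
P = 455.74/(0.431×0.350) = 3021.1 lb/h.
Recycle A = 0.650×3021.1 = 1963.7 lb/h.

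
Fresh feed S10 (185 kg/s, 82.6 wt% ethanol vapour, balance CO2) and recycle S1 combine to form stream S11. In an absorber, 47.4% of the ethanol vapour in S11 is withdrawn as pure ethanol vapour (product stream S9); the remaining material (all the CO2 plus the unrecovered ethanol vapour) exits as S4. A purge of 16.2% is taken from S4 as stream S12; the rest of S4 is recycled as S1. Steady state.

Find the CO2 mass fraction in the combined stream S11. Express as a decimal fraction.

0.4210

CO2 enters only via S10 and leaves only via the purge: 185×0.174 = 0.162×(CO2 in S4), and the absorber passes all CO2, so CO2 in S11 = CO2 in S4 = 198.7 kg/s.
ethanol vapour in S11: m_A = 185×0.826 + (1−0.162)·(1−0.474)·m_A, so m_A = 152.81/0.5592 = 273.26 kg/s.
S11 = 273.26 + 198.7 = 471.96 kg/s.
CO2 fraction in S11 = 198.7/471.96 = 0.4210.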